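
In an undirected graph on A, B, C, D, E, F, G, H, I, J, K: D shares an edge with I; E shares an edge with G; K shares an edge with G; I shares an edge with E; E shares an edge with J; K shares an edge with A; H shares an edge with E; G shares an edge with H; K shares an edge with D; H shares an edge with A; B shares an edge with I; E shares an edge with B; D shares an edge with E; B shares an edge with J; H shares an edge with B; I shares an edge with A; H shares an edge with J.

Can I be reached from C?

C has no edges, so nothing is reachable from it.

No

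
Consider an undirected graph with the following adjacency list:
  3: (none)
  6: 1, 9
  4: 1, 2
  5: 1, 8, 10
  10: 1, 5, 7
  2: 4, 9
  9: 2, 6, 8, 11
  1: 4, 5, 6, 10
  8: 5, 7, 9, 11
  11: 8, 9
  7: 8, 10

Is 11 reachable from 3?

3 has no edges, so nothing is reachable from it.

No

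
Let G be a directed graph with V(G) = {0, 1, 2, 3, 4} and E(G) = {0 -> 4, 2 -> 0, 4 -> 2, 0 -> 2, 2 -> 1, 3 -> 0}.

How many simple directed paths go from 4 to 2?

4→2

1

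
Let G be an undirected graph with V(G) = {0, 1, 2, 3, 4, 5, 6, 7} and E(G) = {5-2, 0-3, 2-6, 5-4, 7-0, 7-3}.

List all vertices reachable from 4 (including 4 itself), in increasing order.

Start at 4.
Its neighbours: 5.
Then their neighbours: 2.
Then next layer: 6.
Nothing further is reachable.

2, 4, 5, 6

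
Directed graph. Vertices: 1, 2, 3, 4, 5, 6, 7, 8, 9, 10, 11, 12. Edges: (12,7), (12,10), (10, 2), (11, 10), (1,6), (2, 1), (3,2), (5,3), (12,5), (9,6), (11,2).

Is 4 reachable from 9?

No

Explore from 9.
Distance 1: reach 6.
The search from 9 is exhausted; no directed path reaches 4.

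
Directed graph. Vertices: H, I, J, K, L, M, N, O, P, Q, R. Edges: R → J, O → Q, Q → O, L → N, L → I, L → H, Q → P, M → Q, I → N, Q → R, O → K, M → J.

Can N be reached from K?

No

K has no outgoing edges, so nothing is reachable from it.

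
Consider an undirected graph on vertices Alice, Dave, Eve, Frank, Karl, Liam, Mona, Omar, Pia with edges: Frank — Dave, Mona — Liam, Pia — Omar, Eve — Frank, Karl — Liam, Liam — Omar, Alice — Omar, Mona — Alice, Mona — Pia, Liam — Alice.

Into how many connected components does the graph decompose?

From Alice: component {Alice, Karl, Liam, Mona, Omar, Pia}.
From Dave: component {Dave, Eve, Frank}.
That's 2 components.

2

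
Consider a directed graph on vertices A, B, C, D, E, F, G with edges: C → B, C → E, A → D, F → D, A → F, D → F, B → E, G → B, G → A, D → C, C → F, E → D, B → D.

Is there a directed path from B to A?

Explore from B.
Distance 1: reach D, E.
Distance 2: reach C, F.
The search from B is exhausted; no directed path reaches A.

No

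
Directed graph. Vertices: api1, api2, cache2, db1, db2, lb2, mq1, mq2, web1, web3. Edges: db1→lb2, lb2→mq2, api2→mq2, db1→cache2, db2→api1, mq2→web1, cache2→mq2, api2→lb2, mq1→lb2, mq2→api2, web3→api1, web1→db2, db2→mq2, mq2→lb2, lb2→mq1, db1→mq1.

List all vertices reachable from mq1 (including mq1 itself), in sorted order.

api1, api2, db2, lb2, mq1, mq2, web1

Start at mq1.
Its neighbours: lb2.
Then their neighbours: mq2.
Then next layer: api2, web1.
Then next layer: db2.
Then next layer: api1.
Nothing further is reachable.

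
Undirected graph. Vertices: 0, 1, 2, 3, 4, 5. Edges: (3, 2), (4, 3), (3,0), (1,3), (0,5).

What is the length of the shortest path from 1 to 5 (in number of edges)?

3

Distance 0: 1.
Distance 1: 3.
Distance 2: 0, 2, 4.
Distance 3: 5 — contains 5.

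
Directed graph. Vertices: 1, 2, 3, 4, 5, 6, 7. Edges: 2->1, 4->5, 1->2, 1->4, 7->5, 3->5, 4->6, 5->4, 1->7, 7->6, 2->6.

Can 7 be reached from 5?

No

Explore from 5.
Distance 1: reach 4.
Distance 2: reach 6.
The search from 5 is exhausted; no directed path reaches 7.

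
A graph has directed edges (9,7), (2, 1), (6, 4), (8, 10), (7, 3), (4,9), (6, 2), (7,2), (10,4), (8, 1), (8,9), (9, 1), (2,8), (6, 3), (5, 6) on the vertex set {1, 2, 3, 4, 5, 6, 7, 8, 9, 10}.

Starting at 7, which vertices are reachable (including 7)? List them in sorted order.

1, 2, 3, 4, 7, 8, 9, 10

Start at 7.
Its neighbours: 2, 3.
Then their neighbours: 1, 8.
Then next layer: 9, 10.
Then next layer: 4.
Nothing further is reachable.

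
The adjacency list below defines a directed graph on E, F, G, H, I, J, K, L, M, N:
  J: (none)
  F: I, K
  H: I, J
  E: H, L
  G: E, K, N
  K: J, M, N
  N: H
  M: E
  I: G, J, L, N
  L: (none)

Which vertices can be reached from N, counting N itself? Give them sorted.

E, G, H, I, J, K, L, M, N

Start at N.
Its neighbours: H.
Then their neighbours: I, J.
Then next layer: G, L.
Then next layer: E, K.
Then next layer: M.
Nothing further is reachable.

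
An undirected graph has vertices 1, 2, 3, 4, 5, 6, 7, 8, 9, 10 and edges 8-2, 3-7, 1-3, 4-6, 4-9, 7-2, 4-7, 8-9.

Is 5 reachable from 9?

Explore from 9.
Distance 1: reach 4, 8.
Distance 2: reach 2, 6, 7.
Distance 3: reach 3.
Distance 4: reach 1.
The search is exhausted without reaching 5; it lies in a different component.

No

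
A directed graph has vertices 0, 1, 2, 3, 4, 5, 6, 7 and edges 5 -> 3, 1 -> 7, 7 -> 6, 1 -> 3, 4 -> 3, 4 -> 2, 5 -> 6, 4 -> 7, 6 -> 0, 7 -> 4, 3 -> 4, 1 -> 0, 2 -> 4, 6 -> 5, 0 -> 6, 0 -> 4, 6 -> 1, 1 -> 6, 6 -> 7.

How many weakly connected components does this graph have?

1

From 0: component {0, 1, 2, 3, 4, 5, 6, 7}.
That's 1 component.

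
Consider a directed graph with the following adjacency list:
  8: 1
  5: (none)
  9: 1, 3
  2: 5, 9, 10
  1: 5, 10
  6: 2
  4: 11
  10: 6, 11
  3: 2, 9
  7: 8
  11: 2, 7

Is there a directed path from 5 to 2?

No

5 has no outgoing edges, so nothing is reachable from it.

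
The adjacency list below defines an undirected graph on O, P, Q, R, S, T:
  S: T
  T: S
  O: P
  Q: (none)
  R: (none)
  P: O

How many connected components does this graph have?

4

From O: component {O, P}.
From Q: component {Q}.
From R: component {R}.
From S: component {S, T}.
That's 4 components.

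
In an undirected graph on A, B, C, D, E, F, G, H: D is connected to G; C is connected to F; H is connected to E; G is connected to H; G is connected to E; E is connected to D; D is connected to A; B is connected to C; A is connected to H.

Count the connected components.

From A: component {A, D, E, G, H}.
From B: component {B, C, F}.
That's 2 components.

2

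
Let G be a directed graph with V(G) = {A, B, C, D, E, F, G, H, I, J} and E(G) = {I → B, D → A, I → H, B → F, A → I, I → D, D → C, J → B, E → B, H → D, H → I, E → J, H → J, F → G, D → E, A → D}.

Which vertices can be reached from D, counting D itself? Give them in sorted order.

A, B, C, D, E, F, G, H, I, J

Start at D.
Its neighbours: A, C, E.
Then their neighbours: B, I, J.
Then next layer: F, H.
Then next layer: G.
Every vertex is now reached.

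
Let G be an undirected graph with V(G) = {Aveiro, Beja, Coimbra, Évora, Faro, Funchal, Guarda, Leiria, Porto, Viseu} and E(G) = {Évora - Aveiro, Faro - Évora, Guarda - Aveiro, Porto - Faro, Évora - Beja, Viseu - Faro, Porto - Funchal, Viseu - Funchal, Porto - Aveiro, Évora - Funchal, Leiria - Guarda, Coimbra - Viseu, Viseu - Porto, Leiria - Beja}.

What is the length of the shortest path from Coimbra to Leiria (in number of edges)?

Distance 0: Coimbra.
Distance 1: Viseu.
Distance 2: Faro, Funchal, Porto.
Distance 3: Aveiro, Évora.
Distance 4: Beja, Guarda.
Distance 5: Leiria — contains Leiria.

5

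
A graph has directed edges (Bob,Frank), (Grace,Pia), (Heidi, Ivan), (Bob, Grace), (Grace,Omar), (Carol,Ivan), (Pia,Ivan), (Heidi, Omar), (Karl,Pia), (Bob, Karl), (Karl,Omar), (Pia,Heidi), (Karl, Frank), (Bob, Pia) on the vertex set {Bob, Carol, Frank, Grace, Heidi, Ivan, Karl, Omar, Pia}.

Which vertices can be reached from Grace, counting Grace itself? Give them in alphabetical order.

Start at Grace.
Its neighbours: Omar, Pia.
Then their neighbours: Heidi, Ivan.
Nothing further is reachable.

Grace, Heidi, Ivan, Omar, Pia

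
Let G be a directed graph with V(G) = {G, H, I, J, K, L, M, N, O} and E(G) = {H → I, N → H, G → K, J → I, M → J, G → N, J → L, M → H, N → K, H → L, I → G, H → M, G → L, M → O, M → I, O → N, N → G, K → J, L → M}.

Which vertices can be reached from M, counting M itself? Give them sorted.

G, H, I, J, K, L, M, N, O

Start at M.
Its neighbours: H, I, J, O.
Then their neighbours: G, L, N.
Then next layer: K.
Every vertex is now reached.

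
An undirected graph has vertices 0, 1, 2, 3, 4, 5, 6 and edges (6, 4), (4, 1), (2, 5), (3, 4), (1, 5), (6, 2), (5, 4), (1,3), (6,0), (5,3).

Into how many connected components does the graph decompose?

1

From 0: component {0, 1, 2, 3, 4, 5, 6}.
That's 1 component.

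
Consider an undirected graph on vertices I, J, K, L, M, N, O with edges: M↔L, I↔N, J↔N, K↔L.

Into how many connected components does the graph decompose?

From I: component {I, J, N}.
From K: component {K, L, M}.
From O: component {O}.
That's 3 components.

3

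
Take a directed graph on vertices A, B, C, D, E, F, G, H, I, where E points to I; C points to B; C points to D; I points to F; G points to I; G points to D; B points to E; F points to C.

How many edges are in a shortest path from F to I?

4

Distance 0: F.
Distance 1: C.
Distance 2: B, D.
Distance 3: E.
Distance 4: I — contains I.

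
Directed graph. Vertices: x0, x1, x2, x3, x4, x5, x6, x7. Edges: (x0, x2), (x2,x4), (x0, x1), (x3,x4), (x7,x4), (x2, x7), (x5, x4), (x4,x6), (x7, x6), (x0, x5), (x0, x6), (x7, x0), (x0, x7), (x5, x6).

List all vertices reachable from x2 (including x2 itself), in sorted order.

Start at x2.
Its neighbours: x4, x7.
Then their neighbours: x0, x6.
Then next layer: x1, x5.
Nothing further is reachable.

x0, x1, x2, x4, x5, x6, x7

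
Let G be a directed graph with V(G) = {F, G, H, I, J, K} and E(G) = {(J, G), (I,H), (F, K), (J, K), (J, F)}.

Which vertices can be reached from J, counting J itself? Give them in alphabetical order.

Start at J.
Its neighbours: F, G, K.
Nothing further is reachable.

F, G, J, K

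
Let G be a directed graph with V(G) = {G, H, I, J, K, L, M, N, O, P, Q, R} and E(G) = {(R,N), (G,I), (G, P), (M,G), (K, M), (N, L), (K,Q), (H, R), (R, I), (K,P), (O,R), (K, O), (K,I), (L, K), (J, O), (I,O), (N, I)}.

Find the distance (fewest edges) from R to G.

Distance 0: R.
Distance 1: I, N.
Distance 2: L, O.
Distance 3: K.
Distance 4: M, P, Q.
Distance 5: G — contains G.

5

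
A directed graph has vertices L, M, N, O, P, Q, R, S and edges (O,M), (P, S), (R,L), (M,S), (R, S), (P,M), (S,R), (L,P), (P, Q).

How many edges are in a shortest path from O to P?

5

Distance 0: O.
Distance 1: M.
Distance 2: S.
Distance 3: R.
Distance 4: L.
Distance 5: P — contains P.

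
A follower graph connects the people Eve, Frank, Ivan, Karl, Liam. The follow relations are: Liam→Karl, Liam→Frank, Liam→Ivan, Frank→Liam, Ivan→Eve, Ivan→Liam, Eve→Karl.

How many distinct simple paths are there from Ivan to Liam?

Ivan→Liam

1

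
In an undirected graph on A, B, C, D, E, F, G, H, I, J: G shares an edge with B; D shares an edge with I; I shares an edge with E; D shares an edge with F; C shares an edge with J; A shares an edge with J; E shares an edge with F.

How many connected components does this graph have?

4

From A: component {A, C, J}.
From B: component {B, G}.
From D: component {D, E, F, I}.
From H: component {H}.
That's 4 components.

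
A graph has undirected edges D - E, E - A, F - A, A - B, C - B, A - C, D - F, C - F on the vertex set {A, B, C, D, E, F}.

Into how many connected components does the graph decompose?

1

From A: component {A, B, C, D, E, F}.
That's 1 component.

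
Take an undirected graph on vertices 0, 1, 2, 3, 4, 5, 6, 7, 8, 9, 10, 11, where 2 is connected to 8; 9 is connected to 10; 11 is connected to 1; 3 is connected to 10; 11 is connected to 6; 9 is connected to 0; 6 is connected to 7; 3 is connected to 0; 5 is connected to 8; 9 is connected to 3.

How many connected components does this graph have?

4

From 0: component {0, 3, 9, 10}.
From 1: component {1, 6, 7, 11}.
From 2: component {2, 5, 8}.
From 4: component {4}.
That's 4 components.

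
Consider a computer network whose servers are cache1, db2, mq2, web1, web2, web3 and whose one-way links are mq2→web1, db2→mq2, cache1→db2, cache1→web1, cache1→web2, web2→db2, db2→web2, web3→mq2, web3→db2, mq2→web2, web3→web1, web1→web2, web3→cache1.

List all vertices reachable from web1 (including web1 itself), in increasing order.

db2, mq2, web1, web2

Start at web1.
Its neighbours: web2.
Then their neighbours: db2.
Then next layer: mq2.
Nothing further is reachable.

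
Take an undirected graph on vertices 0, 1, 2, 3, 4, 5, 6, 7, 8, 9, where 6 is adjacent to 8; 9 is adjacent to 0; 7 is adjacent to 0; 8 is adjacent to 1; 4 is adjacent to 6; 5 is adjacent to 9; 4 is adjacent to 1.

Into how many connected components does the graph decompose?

4

From 0: component {0, 5, 7, 9}.
From 1: component {1, 4, 6, 8}.
From 2: component {2}.
From 3: component {3}.
That's 4 components.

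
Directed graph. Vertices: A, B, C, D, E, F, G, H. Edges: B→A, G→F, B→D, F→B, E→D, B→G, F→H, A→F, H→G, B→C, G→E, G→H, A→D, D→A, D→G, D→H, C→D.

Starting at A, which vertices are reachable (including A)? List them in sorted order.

A, B, C, D, E, F, G, H

Start at A.
Its neighbours: D, F.
Then their neighbours: B, G, H.
Then next layer: C, E.
Every vertex is now reached.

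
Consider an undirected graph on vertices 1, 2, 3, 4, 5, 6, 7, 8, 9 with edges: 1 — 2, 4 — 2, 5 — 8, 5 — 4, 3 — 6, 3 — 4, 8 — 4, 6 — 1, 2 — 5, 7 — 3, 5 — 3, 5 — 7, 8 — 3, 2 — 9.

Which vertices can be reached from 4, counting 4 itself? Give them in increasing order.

Start at 4.
Its neighbours: 2, 3, 5, 8.
Then their neighbours: 1, 6, 7, 9.
Every vertex is now reached.

1, 2, 3, 4, 5, 6, 7, 8, 9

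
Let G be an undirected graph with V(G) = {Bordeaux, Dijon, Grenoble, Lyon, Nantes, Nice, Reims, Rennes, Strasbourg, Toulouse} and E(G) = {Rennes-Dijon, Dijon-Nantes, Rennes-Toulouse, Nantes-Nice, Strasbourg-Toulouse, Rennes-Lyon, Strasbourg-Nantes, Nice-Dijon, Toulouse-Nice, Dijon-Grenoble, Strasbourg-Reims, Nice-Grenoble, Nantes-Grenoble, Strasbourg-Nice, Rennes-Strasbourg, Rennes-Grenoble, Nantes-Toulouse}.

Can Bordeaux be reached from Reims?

Explore from Reims.
Distance 1: reach Strasbourg.
Distance 2: reach Nantes, Nice, Rennes, Toulouse.
Distance 3: reach Dijon, Grenoble, Lyon.
The search is exhausted without reaching Bordeaux; it lies in a different component.

No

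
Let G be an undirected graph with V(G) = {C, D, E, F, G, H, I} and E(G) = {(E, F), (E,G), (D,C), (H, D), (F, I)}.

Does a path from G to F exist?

Explore from G.
Distance 1: reach E.
Distance 2: reach F.
Found F.

Yes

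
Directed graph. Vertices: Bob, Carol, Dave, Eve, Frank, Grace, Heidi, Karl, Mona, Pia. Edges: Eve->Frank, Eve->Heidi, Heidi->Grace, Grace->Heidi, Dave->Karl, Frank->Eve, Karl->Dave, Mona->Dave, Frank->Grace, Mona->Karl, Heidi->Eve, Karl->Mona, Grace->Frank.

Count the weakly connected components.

From Bob: component {Bob}.
From Carol: component {Carol}.
From Dave: component {Dave, Karl, Mona}.
From Eve: component {Eve, Frank, Grace, Heidi}.
From Pia: component {Pia}.
That's 5 components.

5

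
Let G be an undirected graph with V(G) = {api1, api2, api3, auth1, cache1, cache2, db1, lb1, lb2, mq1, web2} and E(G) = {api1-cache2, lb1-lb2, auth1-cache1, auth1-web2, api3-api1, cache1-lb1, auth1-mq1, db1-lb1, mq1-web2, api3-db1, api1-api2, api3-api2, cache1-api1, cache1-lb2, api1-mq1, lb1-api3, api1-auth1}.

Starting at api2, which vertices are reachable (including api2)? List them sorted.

api1, api2, api3, auth1, cache1, cache2, db1, lb1, lb2, mq1, web2

Start at api2.
Its neighbours: api1, api3.
Then their neighbours: auth1, cache1, cache2, db1, lb1, mq1.
Then next layer: lb2, web2.
Every vertex is now reached.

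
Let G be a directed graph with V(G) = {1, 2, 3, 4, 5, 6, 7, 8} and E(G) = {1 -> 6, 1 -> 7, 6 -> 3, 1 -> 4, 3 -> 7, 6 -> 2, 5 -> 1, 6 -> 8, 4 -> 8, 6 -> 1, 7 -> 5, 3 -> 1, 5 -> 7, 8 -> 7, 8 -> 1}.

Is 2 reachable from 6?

Yes

Explore from 6.
Distance 1: reach 1, 2, 3, 8.
Found 2.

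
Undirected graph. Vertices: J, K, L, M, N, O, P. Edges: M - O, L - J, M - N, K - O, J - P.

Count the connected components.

From J: component {J, L, P}.
From K: component {K, M, N, O}.
That's 2 components.

2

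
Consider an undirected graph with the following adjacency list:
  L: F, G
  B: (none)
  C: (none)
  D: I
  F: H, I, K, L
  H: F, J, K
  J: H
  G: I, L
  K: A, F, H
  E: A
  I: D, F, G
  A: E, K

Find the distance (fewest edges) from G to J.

4

Distance 0: G.
Distance 1: I, L.
Distance 2: D, F.
Distance 3: H, K.
Distance 4: A, J — contains J.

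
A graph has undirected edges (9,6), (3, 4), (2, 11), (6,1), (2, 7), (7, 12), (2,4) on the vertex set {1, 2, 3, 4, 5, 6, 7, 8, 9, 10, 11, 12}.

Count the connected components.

5

From 1: component {1, 6, 9}.
From 2: component {2, 3, 4, 7, 11, 12}.
From 5: component {5}.
From 8: component {8}.
From 10: component {10}.
That's 5 components.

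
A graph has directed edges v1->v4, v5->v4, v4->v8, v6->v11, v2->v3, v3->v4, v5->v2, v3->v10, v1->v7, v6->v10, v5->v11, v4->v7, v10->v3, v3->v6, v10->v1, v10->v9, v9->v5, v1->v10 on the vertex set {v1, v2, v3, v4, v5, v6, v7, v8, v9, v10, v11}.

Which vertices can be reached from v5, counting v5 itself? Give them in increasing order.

Start at v5.
Its neighbours: v2, v4, v11.
Then their neighbours: v3, v7, v8.
Then next layer: v6, v10.
Then next layer: v1, v9.
Every vertex is now reached.

v1, v2, v3, v4, v5, v6, v7, v8, v9, v10, v11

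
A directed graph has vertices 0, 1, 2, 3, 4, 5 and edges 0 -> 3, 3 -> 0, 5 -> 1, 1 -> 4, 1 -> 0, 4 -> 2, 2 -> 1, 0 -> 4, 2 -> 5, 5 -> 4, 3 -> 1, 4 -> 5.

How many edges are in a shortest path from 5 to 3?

Distance 0: 5.
Distance 1: 1, 4.
Distance 2: 0, 2.
Distance 3: 3 — contains 3.

3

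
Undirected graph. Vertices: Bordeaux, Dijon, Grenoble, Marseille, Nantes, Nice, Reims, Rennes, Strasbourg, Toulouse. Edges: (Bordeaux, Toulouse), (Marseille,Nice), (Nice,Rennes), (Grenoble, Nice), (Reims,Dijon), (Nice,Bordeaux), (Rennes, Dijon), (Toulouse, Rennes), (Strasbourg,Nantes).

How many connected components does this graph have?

From Bordeaux: component {Bordeaux, Dijon, Grenoble, Marseille, Nice, Reims, Rennes, Toulouse}.
From Nantes: component {Nantes, Strasbourg}.
That's 2 components.

2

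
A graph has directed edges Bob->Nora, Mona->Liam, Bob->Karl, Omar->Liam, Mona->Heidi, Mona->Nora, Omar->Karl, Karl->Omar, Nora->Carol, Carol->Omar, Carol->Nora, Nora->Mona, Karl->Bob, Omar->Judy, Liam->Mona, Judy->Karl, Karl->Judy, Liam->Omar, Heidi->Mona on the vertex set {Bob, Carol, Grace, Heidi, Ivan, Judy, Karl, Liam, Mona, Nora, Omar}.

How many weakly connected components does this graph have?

From Bob: component {Bob, Carol, Heidi, Judy, Karl, Liam, Mona, Nora, Omar}.
From Grace: component {Grace}.
From Ivan: component {Ivan}.
That's 3 components.

3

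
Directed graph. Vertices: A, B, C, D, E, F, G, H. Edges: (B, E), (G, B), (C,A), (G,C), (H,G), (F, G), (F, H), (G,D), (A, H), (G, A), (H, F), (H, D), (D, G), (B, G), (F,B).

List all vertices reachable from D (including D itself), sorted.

A, B, C, D, E, F, G, H

Start at D.
Its neighbours: G.
Then their neighbours: A, B, C.
Then next layer: E, H.
Then next layer: F.
Every vertex is now reached.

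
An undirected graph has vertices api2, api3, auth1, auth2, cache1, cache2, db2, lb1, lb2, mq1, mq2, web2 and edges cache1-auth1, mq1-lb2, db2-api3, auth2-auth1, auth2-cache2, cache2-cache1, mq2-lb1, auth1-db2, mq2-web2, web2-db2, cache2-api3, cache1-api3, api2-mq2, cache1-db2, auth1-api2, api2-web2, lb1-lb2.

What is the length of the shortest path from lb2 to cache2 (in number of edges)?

Distance 0: lb2.
Distance 1: lb1, mq1.
Distance 2: mq2.
Distance 3: api2, web2.
Distance 4: auth1, db2.
Distance 5: api3, auth2, cache1.
Distance 6: cache2 — contains cache2.

6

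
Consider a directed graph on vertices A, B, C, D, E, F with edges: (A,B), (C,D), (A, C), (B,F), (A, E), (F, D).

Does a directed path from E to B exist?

E has no outgoing edges, so nothing is reachable from it.

No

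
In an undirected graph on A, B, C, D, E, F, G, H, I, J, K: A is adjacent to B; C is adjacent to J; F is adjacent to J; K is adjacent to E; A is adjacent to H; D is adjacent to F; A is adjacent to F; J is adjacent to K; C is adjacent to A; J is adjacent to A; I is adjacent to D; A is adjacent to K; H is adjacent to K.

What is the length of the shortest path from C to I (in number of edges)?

Distance 0: C.
Distance 1: A, J.
Distance 2: B, F, H, K.
Distance 3: D, E.
Distance 4: I — contains I.

4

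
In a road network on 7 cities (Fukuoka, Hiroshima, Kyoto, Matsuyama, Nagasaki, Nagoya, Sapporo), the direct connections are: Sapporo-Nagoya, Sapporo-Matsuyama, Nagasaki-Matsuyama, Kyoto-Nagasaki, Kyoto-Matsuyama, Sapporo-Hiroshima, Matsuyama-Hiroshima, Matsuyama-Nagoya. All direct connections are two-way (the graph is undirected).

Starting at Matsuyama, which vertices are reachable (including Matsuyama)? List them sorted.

Hiroshima, Kyoto, Matsuyama, Nagasaki, Nagoya, Sapporo

Start at Matsuyama.
Its neighbours: Hiroshima, Kyoto, Nagasaki, Nagoya, Sapporo.
Nothing further is reachable.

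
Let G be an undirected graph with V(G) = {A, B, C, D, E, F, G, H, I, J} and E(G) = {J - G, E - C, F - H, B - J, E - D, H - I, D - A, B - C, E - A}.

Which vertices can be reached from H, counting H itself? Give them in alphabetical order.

Start at H.
Its neighbours: F, I.
Nothing further is reachable.

F, H, I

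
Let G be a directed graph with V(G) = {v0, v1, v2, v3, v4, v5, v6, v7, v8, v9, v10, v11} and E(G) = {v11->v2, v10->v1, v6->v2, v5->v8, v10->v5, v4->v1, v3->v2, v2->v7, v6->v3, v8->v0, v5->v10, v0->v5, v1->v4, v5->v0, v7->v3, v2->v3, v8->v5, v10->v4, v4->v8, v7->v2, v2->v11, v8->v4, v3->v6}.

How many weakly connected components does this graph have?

From v0: component {v0, v1, v4, v5, v8, v10}.
From v2: component {v2, v3, v6, v7, v11}.
From v9: component {v9}.
That's 3 components.

3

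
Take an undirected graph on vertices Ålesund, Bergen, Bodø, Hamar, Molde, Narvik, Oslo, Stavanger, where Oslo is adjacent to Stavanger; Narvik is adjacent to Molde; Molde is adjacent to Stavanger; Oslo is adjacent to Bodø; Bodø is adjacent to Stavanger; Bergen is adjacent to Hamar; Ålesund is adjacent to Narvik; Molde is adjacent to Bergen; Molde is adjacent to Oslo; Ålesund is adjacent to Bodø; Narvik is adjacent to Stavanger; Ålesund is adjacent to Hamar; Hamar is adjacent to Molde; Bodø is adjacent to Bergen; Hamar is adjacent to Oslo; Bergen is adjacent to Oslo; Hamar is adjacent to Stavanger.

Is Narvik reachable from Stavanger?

Yes

Explore from Stavanger.
Distance 1: reach Bodø, Hamar, Molde, Narvik, Oslo.
Found Narvik.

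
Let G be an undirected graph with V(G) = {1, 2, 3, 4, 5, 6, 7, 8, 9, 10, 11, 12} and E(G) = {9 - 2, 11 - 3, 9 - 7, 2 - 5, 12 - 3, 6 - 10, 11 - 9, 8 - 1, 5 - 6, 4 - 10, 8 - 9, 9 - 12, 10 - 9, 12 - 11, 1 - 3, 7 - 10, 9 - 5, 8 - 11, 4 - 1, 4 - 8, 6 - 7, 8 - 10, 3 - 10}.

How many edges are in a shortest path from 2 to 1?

Distance 0: 2.
Distance 1: 5, 9.
Distance 2: 6, 7, 8, 10, 11, 12.
Distance 3: 1, 3, 4 — contains 1.

3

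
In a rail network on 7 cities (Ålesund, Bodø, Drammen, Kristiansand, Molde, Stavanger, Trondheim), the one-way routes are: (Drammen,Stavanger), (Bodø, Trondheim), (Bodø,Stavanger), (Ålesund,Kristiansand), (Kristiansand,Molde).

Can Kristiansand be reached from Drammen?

No

Explore from Drammen.
Distance 1: reach Stavanger.
The search from Drammen is exhausted; no directed path reaches Kristiansand.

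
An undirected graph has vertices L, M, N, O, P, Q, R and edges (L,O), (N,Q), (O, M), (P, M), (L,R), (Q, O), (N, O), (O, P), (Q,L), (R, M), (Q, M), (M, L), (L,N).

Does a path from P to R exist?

Explore from P.
Distance 1: reach M, O.
Distance 2: reach L, N, Q, R.
Found R.

Yes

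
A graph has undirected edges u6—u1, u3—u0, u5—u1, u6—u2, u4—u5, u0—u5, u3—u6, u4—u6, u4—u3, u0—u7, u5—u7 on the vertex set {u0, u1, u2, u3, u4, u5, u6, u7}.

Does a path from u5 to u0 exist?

Yes

Explore from u5.
Distance 1: reach u0, u1, u4, u7.
Found u0.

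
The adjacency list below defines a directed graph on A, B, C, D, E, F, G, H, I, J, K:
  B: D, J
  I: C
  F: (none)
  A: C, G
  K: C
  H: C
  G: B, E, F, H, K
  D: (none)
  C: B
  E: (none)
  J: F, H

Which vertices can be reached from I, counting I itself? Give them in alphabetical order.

Start at I.
Its neighbours: C.
Then their neighbours: B.
Then next layer: D, J.
Then next layer: F, H.
Nothing further is reachable.

B, C, D, F, H, I, J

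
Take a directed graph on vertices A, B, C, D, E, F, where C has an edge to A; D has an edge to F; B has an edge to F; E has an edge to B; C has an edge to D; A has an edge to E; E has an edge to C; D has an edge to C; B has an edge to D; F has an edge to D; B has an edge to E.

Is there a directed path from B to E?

Yes

Explore from B.
Distance 1: reach D, E, F.
Found E.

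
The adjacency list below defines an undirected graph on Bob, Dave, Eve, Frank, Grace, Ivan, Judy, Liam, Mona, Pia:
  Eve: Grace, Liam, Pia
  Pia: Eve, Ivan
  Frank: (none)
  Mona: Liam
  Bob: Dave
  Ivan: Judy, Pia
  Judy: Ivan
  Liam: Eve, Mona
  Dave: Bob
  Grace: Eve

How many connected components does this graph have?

From Bob: component {Bob, Dave}.
From Eve: component {Eve, Grace, Ivan, Judy, Liam, Mona, Pia}.
From Frank: component {Frank}.
That's 3 components.

3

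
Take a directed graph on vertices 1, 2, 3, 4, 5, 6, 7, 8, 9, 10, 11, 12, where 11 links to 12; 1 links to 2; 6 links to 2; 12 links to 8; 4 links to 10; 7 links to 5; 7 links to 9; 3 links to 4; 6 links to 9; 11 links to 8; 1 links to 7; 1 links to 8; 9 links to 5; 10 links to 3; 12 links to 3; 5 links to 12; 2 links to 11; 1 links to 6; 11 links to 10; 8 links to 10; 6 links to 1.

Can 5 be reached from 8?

Explore from 8.
Distance 1: reach 10.
Distance 2: reach 3.
Distance 3: reach 4.
The search from 8 is exhausted; no directed path reaches 5.

No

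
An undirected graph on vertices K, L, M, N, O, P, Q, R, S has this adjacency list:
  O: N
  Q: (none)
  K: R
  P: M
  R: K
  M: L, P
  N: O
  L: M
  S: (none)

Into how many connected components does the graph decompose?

From K: component {K, R}.
From L: component {L, M, P}.
From N: component {N, O}.
From Q: component {Q}.
From S: component {S}.
That's 5 components.

5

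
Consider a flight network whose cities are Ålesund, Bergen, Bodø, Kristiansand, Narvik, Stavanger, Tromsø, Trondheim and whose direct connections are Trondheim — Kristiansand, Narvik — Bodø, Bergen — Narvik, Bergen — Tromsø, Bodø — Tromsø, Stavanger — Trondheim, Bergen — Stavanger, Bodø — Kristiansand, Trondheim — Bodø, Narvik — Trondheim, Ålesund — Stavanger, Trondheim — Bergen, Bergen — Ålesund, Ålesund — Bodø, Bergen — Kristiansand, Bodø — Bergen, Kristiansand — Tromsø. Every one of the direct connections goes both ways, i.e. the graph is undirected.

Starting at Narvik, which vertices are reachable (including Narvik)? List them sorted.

Ålesund, Bergen, Bodø, Kristiansand, Narvik, Stavanger, Tromsø, Trondheim

Start at Narvik.
Its neighbours: Bergen, Bodø, Trondheim.
Then their neighbours: Ålesund, Kristiansand, Stavanger, Tromsø.
Every vertex is now reached.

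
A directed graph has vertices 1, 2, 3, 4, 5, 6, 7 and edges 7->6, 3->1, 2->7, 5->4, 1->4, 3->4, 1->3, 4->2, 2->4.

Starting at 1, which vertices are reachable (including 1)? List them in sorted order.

Start at 1.
Its neighbours: 3, 4.
Then their neighbours: 2.
Then next layer: 7.
Then next layer: 6.
Nothing further is reachable.

1, 2, 3, 4, 6, 7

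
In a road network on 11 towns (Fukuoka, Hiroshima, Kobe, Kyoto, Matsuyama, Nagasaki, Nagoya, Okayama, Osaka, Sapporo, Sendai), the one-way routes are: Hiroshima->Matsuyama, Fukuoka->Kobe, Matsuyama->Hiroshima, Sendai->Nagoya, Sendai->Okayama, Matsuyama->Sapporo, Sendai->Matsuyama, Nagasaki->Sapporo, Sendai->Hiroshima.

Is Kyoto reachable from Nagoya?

Nagoya has no outgoing edges, so nothing is reachable from it.

No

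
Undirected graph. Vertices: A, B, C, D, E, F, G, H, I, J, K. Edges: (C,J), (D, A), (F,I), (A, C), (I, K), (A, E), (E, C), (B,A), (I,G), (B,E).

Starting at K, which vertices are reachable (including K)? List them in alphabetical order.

F, G, I, K

Start at K.
Its neighbours: I.
Then their neighbours: F, G.
Nothing further is reachable.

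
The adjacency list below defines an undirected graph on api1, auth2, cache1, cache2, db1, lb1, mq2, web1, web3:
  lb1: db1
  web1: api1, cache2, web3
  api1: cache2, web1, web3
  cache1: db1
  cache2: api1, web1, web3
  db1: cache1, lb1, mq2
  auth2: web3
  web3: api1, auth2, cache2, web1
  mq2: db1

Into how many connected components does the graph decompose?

From api1: component {api1, auth2, cache2, web1, web3}.
From cache1: component {cache1, db1, lb1, mq2}.
That's 2 components.

2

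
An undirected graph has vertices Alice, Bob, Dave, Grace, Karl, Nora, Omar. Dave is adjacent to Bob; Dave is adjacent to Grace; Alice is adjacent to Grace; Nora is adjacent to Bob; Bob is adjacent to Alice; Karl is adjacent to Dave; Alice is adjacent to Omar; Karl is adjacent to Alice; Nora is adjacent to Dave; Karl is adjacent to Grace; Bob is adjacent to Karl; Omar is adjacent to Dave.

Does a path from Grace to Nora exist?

Yes

Explore from Grace.
Distance 1: reach Alice, Dave, Karl.
Distance 2: reach Bob, Nora, Omar.
Found Nora.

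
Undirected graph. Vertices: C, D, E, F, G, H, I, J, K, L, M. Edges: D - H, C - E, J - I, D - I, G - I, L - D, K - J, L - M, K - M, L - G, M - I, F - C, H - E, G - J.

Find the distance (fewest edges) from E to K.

Distance 0: E.
Distance 1: C, H.
Distance 2: D, F.
Distance 3: I, L.
Distance 4: G, J, M.
Distance 5: K — contains K.

5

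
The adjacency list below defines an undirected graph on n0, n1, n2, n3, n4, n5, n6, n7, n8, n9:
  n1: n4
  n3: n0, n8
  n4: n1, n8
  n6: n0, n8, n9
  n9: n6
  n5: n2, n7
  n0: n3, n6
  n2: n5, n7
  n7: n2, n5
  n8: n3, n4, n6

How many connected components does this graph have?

From n0: component {n0, n1, n3, n4, n6, n8, n9}.
From n2: component {n2, n5, n7}.
That's 2 components.

2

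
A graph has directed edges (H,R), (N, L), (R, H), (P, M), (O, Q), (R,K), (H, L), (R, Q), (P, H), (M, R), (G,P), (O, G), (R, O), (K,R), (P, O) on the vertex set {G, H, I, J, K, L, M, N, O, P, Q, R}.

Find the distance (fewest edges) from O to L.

Distance 0: O.
Distance 1: G, Q.
Distance 2: P.
Distance 3: H, M.
Distance 4: L, R — contains L.

4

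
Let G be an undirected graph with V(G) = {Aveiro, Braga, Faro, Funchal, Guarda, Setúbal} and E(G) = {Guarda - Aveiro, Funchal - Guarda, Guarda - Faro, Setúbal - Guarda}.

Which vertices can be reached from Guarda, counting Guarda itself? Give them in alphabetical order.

Aveiro, Faro, Funchal, Guarda, Setúbal

Start at Guarda.
Its neighbours: Aveiro, Faro, Funchal, Setúbal.
Nothing further is reachable.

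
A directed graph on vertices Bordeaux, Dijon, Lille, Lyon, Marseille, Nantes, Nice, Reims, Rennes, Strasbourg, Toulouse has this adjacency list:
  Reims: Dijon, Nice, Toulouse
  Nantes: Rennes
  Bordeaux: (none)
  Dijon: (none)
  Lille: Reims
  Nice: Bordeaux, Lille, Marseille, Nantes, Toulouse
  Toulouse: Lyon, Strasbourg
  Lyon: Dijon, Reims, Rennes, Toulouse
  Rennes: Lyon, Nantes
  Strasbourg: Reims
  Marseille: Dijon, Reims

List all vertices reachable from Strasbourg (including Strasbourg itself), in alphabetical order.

Bordeaux, Dijon, Lille, Lyon, Marseille, Nantes, Nice, Reims, Rennes, Strasbourg, Toulouse

Start at Strasbourg.
Its neighbours: Reims.
Then their neighbours: Dijon, Nice, Toulouse.
Then next layer: Bordeaux, Lille, Lyon, Marseille, Nantes.
Then next layer: Rennes.
Every vertex is now reached.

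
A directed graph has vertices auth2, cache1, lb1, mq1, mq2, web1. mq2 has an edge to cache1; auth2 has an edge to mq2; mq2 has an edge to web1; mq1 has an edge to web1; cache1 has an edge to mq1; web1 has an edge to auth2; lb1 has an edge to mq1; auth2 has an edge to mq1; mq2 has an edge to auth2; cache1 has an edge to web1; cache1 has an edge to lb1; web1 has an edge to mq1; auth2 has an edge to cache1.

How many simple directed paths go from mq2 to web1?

mq2→auth2→cache1→lb1→mq1→web1
mq2→auth2→cache1→mq1→web1
mq2→auth2→cache1→web1
mq2→auth2→mq1→web1
mq2→cache1→lb1→mq1→web1
mq2→cache1→mq1→web1
mq2→cache1→web1
mq2→web1

8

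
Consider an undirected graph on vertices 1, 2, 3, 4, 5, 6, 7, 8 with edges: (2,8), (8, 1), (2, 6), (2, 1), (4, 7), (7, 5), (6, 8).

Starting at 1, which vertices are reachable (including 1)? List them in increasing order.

1, 2, 6, 8

Start at 1.
Its neighbours: 2, 8.
Then their neighbours: 6.
Nothing further is reachable.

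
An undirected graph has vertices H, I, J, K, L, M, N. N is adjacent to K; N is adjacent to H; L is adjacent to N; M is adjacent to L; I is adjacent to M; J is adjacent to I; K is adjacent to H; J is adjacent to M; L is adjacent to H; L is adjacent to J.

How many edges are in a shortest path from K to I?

Distance 0: K.
Distance 1: H, N.
Distance 2: L.
Distance 3: J, M.
Distance 4: I — contains I.

4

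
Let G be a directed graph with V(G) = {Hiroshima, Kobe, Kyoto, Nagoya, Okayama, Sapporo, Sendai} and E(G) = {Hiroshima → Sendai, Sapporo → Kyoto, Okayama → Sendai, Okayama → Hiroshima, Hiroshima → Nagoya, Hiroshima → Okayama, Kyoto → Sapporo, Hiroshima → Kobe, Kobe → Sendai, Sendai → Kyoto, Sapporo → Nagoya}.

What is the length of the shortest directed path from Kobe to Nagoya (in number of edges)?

Distance 0: Kobe.
Distance 1: Sendai.
Distance 2: Kyoto.
Distance 3: Sapporo.
Distance 4: Nagoya — contains Nagoya.

4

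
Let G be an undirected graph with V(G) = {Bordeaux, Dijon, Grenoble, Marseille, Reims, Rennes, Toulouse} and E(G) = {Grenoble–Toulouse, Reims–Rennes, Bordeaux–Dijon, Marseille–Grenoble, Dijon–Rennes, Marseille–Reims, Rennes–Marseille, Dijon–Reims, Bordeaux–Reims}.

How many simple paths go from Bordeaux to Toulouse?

Bordeaux–Dijon–Reims–Marseille–Grenoble–Toulouse
Bordeaux–Dijon–Reims–Rennes–Marseille–Grenoble–Toulouse
Bordeaux–Dijon–Rennes–Marseille–Grenoble–Toulouse
Bordeaux–Dijon–Rennes–Reims–Marseille–Grenoble–Toulouse
Bordeaux–Reims–Dijon–Rennes–Marseille–Grenoble–Toulouse
Bordeaux–Reims–Marseille–Grenoble–Toulouse
Bordeaux–Reims–Rennes–Marseille–Grenoble–Toulouse

7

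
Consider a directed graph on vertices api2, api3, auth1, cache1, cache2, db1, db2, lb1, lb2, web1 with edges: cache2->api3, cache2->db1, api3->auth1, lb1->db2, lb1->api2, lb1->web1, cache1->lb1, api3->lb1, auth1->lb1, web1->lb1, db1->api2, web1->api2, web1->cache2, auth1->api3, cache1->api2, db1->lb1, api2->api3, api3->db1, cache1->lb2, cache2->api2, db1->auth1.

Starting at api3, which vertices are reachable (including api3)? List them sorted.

api2, api3, auth1, cache2, db1, db2, lb1, web1

Start at api3.
Its neighbours: auth1, db1, lb1.
Then their neighbours: api2, db2, web1.
Then next layer: cache2.
Nothing further is reachable.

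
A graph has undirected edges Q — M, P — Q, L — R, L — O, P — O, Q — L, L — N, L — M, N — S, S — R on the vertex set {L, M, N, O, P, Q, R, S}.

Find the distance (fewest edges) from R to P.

3

Distance 0: R.
Distance 1: L, S.
Distance 2: M, N, O, Q.
Distance 3: P — contains P.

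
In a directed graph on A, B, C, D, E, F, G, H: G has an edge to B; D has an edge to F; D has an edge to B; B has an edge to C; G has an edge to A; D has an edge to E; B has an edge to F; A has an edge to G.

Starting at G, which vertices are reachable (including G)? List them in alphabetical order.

A, B, C, F, G

Start at G.
Its neighbours: A, B.
Then their neighbours: C, F.
Nothing further is reachable.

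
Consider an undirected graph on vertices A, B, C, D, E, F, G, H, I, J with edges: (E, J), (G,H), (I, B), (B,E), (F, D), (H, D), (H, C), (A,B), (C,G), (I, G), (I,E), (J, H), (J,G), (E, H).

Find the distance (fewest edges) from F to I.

4

Distance 0: F.
Distance 1: D.
Distance 2: H.
Distance 3: C, E, G, J.
Distance 4: B, I — contains I.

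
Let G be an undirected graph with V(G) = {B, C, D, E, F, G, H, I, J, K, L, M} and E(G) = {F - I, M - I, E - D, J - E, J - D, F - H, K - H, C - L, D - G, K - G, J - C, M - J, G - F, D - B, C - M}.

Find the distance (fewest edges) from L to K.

Distance 0: L.
Distance 1: C.
Distance 2: J, M.
Distance 3: D, E, I.
Distance 4: B, F, G.
Distance 5: H, K — contains K.

5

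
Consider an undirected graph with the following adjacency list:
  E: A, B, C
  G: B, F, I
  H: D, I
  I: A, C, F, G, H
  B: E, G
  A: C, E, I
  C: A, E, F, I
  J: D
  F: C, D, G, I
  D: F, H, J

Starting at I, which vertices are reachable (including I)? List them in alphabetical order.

Start at I.
Its neighbours: A, C, F, G, H.
Then their neighbours: B, D, E.
Then next layer: J.
Every vertex is now reached.

A, B, C, D, E, F, G, H, I, J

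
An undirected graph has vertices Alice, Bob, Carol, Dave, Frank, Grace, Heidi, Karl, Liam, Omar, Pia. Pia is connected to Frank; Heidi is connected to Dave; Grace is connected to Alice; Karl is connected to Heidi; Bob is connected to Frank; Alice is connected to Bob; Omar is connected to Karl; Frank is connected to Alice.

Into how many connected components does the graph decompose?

From Alice: component {Alice, Bob, Frank, Grace, Pia}.
From Carol: component {Carol}.
From Dave: component {Dave, Heidi, Karl, Omar}.
From Liam: component {Liam}.
That's 4 components.

4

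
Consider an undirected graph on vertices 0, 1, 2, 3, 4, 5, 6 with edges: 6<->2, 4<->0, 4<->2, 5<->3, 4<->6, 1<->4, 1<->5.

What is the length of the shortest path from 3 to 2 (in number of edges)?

Distance 0: 3.
Distance 1: 5.
Distance 2: 1.
Distance 3: 4.
Distance 4: 0, 2, 6 — contains 2.

4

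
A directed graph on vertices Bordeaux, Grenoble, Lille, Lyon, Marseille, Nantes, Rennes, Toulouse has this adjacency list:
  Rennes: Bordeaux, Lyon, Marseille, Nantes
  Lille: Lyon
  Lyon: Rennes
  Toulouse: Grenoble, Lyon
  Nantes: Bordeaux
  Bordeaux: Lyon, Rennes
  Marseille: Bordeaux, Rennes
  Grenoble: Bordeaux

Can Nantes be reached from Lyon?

Yes

Explore from Lyon.
Distance 1: reach Rennes.
Distance 2: reach Bordeaux, Marseille, Nantes.
Found Nantes.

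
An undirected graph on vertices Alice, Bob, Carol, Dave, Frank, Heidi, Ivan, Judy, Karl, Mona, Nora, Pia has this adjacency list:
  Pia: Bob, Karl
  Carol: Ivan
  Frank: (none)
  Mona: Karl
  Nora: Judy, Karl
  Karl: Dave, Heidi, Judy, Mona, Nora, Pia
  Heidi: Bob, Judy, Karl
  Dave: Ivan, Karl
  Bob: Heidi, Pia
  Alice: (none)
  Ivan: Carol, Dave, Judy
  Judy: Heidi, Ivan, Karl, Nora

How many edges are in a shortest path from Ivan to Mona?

3

Distance 0: Ivan.
Distance 1: Carol, Dave, Judy.
Distance 2: Heidi, Karl, Nora.
Distance 3: Bob, Mona, Pia — contains Mona.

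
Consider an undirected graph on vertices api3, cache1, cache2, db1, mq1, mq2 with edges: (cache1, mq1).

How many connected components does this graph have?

5

From api3: component {api3}.
From cache1: component {cache1, mq1}.
From cache2: component {cache2}.
From db1: component {db1}.
From mq2: component {mq2}.
That's 5 components.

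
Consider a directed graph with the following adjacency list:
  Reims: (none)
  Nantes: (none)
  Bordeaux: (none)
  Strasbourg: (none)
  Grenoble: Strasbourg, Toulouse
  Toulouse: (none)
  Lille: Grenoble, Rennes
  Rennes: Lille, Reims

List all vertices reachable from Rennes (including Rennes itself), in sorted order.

Start at Rennes.
Its neighbours: Lille, Reims.
Then their neighbours: Grenoble.
Then next layer: Strasbourg, Toulouse.
Nothing further is reachable.

Grenoble, Lille, Reims, Rennes, Strasbourg, Toulouse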